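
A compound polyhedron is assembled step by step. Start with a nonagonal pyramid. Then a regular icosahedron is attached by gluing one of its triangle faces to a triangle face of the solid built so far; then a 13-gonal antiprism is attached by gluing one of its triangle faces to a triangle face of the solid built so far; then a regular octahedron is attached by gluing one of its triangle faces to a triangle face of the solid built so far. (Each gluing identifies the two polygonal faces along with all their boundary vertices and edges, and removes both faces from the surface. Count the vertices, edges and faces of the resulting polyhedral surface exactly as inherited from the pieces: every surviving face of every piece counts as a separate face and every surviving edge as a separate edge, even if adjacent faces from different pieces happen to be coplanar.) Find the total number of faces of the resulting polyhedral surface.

A nonagonal pyramid: V=10, E=18, F=10.
Attach a regular icosahedron (V=12, E=30, F=20) along a 3-gon: merge 3 vertices and 3 edges, delete both glued faces → V=19, E=45, F=28.
Attach a 13-gonal antiprism (V=26, E=52, F=28) along a 3-gon: merge 3 vertices and 3 edges, delete both glued faces → V=42, E=94, F=54.
Attach a regular octahedron (V=6, E=12, F=8) along a 3-gon: merge 3 vertices and 3 edges, delete both glued faces → V=45, E=103, F=60.
Check: V − E + F = 45 − 103 + 60 = 2.

60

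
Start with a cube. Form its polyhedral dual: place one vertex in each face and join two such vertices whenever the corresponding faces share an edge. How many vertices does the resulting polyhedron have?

6

The base solid has V = 8, E = 12, F = 6.
The dual swaps V and F and preserves E: V′ = F = 6, E′ = E = 12, F′ = V = 8.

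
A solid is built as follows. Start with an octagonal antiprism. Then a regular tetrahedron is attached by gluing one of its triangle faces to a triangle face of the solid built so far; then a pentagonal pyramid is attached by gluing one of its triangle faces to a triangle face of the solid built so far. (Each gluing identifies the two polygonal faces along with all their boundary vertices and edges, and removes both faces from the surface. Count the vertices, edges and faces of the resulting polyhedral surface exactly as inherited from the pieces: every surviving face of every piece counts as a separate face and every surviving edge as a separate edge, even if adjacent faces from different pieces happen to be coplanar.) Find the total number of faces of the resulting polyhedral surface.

An octagonal antiprism: V=16, E=32, F=18.
Attach a regular tetrahedron (V=4, E=6, F=4) along a 3-gon: merge 3 vertices and 3 edges, delete both glued faces → V=17, E=35, F=20.
Attach a pentagonal pyramid (V=6, E=10, F=6) along a 3-gon: merge 3 vertices and 3 edges, delete both glued faces → V=20, E=42, F=24.
Check: V − E + F = 20 − 42 + 24 = 2.

24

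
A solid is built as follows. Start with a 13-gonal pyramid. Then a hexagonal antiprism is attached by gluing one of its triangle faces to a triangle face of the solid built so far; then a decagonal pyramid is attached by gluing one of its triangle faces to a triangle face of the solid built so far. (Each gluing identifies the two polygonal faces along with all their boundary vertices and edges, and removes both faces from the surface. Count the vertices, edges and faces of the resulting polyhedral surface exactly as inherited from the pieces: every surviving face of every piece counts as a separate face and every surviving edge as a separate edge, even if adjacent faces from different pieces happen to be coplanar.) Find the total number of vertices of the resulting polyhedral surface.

A 13-gonal pyramid: V=14, E=26, F=14.
Attach a hexagonal antiprism (V=12, E=24, F=14) along a 3-gon: merge 3 vertices and 3 edges, delete both glued faces → V=23, E=47, F=26.
Attach a decagonal pyramid (V=11, E=20, F=11) along a 3-gon: merge 3 vertices and 3 edges, delete both glued faces → V=31, E=64, F=35.
Check: V − E + F = 31 − 64 + 35 = 2.

31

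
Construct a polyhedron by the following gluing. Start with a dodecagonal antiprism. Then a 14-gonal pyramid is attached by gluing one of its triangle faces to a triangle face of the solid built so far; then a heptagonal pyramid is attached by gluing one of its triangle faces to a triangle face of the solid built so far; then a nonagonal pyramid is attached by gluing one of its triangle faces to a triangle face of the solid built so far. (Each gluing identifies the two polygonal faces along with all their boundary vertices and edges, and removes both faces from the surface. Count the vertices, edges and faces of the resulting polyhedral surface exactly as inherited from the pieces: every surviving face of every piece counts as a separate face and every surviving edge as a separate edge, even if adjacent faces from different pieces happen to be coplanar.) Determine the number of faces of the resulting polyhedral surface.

53

A dodecagonal antiprism: V=24, E=48, F=26.
Attach a 14-gonal pyramid (V=15, E=28, F=15) along a 3-gon: merge 3 vertices and 3 edges, delete both glued faces → V=36, E=73, F=39.
Attach a heptagonal pyramid (V=8, E=14, F=8) along a 3-gon: merge 3 vertices and 3 edges, delete both glued faces → V=41, E=84, F=45.
Attach a nonagonal pyramid (V=10, E=18, F=10) along a 3-gon: merge 3 vertices and 3 edges, delete both glued faces → V=48, E=99, F=53.
Check: V − E + F = 48 − 99 + 53 = 2.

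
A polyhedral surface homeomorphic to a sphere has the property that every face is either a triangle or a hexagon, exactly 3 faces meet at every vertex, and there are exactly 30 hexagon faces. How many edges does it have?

96

Let x be the number of triangles; then F = 30 + x.
Edge–face incidences: 2E = 6·30 + 3·x = 180 + 3x.
Every vertex has degree 3, so 3V = 2E.
Euler: V − E + F = 2 ⇒ (2E)/3 − E + (30 + x) = 2.
Multiply by 6: 2·(2E) − 3·(2E) + 6·(30 + x) = 12, i.e. 180 + 6x − (180 + 3x) = 12.
Collecting terms: 3x = 12, so x = 4.
Then 2E = 180 + 3·4 = 192, so E = 96, V = 2E/3 = 64, F = 30 + 4 = 34.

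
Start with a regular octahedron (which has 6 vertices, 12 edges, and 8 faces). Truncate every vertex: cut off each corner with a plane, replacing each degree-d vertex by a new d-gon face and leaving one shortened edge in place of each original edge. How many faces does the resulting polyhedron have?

14

Truncation replaces each original edge-end by a new vertex, so V′ = 2E = 24.
Each original edge survives, and each old vertex of degree d contributes d new edges; summing degrees gives Σd = 2E, so E′ = E + 2E = 3E = 36.
Each original face survives and each original vertex becomes one new face: F′ = F + V = 14.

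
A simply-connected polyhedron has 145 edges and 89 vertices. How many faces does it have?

Here V − E + F = 2.
F = 2 − V + E = 2 − 89 + 145 = 58.

58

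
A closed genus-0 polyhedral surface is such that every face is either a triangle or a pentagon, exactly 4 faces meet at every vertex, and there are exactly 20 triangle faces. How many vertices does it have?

30

Let x be the number of pentagons; then F = 20 + x.
Edge–face incidences: 2E = 3·20 + 5·x = 60 + 5x.
Every vertex has degree 4, so 4V = 2E.
Euler: V − E + F = 2 ⇒ (2E)/4 − E + (20 + x) = 2.
Multiply by 8: 2·(2E) − 4·(2E) + 8·(20 + x) = 16, i.e. 160 + 8x − 2·(60 + 5x) = 16.
Collecting terms: −2x + 40 = 16, so −2x = −24, so x = 12.
Then 2E = 60 + 5·12 = 120, so E = 60, V = 2E/4 = 30, F = 20 + 12 = 32.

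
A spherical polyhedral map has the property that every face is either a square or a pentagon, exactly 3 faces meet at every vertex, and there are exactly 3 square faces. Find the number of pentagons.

Let x be the number of pentagons; then F = 3 + x.
Edge–face incidences: 2E = 4·3 + 5·x = 12 + 5x.
Every vertex has degree 3, so 3V = 2E.
Euler: V − E + F = 2 ⇒ (2E)/3 − E + (3 + x) = 2.
Multiply by 6: 2·(2E) − 3·(2E) + 6·(3 + x) = 12, i.e. 18 + 6x − (12 + 5x) = 12.
Collecting terms: x + 6 = 12, so x = 6.
Then 2E = 12 + 5·6 = 42, so E = 21, V = 2E/3 = 14, F = 3 + 6 = 9.

6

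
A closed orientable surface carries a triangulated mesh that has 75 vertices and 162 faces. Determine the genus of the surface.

4

Every face is a triangle, so 2E = 3·162 = 486, giving E = 243.
χ = V − E + F = 75 − 243 + 162 = -6.
For a closed orientable surface χ = 2 − 2g, so g = (2 − (-6))/2 = 4.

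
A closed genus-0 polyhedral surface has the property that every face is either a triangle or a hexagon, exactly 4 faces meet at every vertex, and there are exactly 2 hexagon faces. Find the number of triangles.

Let x be the number of triangles; then F = 2 + x.
Edge–face incidences: 2E = 6·2 + 3·x = 12 + 3x.
Every vertex has degree 4, so 4V = 2E.
Euler: V − E + F = 2 ⇒ (2E)/4 − E + (2 + x) = 2.
Multiply by 8: 2·(2E) − 4·(2E) + 8·(2 + x) = 16, i.e. 16 + 8x − 2·(12 + 3x) = 16.
Collecting terms: 2x − 8 = 16, so 2x = 24, so x = 12.
Then 2E = 12 + 3·12 = 48, so E = 24, V = 2E/4 = 12, F = 2 + 12 = 14.

12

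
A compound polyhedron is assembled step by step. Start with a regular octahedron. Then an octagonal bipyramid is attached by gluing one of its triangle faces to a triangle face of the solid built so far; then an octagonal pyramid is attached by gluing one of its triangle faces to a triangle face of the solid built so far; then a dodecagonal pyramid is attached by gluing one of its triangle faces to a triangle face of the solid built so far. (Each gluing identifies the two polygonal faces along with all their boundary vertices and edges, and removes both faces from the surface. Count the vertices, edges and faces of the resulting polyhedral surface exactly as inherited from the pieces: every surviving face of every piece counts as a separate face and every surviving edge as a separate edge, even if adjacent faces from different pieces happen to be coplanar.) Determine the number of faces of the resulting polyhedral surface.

40

A regular octahedron: V=6, E=12, F=8.
Attach an octagonal bipyramid (V=10, E=24, F=16) along a 3-gon: merge 3 vertices and 3 edges, delete both glued faces → V=13, E=33, F=22.
Attach an octagonal pyramid (V=9, E=16, F=9) along a 3-gon: merge 3 vertices and 3 edges, delete both glued faces → V=19, E=46, F=29.
Attach a dodecagonal pyramid (V=13, E=24, F=13) along a 3-gon: merge 3 vertices and 3 edges, delete both glued faces → V=29, E=67, F=40.
Check: V − E + F = 29 − 67 + 40 = 2.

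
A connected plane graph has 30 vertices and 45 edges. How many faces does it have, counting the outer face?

Euler's formula for a connected plane graph: V − E + F = 2, so F = 2 − 30 + 45 = 17.

17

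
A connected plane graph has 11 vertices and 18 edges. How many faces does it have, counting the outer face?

Euler's formula for a connected plane graph: V − E + F = 2, so F = 2 − 11 + 18 = 9.

9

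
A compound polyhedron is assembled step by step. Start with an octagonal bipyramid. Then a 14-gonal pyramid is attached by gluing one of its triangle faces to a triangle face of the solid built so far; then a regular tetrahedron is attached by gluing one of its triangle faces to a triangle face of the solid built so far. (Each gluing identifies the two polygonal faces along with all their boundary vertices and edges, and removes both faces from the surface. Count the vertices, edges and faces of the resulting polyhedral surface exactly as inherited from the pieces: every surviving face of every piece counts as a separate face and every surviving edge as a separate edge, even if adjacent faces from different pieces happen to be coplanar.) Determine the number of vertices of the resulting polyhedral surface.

An octagonal bipyramid: V=10, E=24, F=16.
Attach a 14-gonal pyramid (V=15, E=28, F=15) along a 3-gon: merge 3 vertices and 3 edges, delete both glued faces → V=22, E=49, F=29.
Attach a regular tetrahedron (V=4, E=6, F=4) along a 3-gon: merge 3 vertices and 3 edges, delete both glued faces → V=23, E=52, F=31.
Check: V − E + F = 23 − 52 + 31 = 2.

23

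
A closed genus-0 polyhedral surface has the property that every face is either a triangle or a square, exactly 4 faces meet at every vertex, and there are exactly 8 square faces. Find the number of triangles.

8

Let x be the number of triangles; then F = 8 + x.
Edge–face incidences: 2E = 4·8 + 3·x = 32 + 3x.
Every vertex has degree 4, so 4V = 2E.
Euler: V − E + F = 2 ⇒ (2E)/4 − E + (8 + x) = 2.
Multiply by 8: 2·(2E) − 4·(2E) + 8·(8 + x) = 16, i.e. 64 + 8x − 2·(32 + 3x) = 16.
Collecting terms: 2x = 16, so x = 8.
Then 2E = 32 + 3·8 = 56, so E = 28, V = 2E/4 = 14, F = 8 + 8 = 16.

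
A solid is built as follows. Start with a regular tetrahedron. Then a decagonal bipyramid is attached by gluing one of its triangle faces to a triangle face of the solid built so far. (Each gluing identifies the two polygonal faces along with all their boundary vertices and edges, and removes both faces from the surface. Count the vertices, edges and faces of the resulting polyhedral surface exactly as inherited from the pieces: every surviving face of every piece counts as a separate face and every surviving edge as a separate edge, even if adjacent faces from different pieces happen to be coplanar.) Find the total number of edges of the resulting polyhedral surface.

33

A regular tetrahedron: V=4, E=6, F=4.
Attach a decagonal bipyramid (V=12, E=30, F=20) along a 3-gon: merge 3 vertices and 3 edges, delete both glued faces → V=13, E=33, F=22.
Check: V − E + F = 13 − 33 + 22 = 2.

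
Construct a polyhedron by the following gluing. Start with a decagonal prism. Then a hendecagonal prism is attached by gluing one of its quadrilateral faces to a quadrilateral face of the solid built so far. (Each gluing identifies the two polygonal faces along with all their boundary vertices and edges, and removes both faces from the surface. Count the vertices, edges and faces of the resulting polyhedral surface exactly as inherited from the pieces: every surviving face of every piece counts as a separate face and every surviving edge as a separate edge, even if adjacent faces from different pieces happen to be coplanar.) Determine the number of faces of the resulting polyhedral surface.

A decagonal prism: V=20, E=30, F=12.
Attach a hendecagonal prism (V=22, E=33, F=13) along a 4-gon: merge 4 vertices and 4 edges, delete both glued faces → V=38, E=59, F=23.
Check: V − E + F = 38 − 59 + 23 = 2.

23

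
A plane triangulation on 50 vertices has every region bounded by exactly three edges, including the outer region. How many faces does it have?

96

In a plane triangulation 3F = 2E and V − E + F = 2, so F = 2V − 4 = 2·50 − 4 = 96.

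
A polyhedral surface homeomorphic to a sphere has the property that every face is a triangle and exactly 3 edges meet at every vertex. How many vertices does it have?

Each face has 3 edges and each edge borders two faces, so 2E = 3F.
Each vertex has degree 3, so 3V = 2E and hence V = 3F/3.
Euler: V − E + F = 2 ⇒ (3F/3) − (3F/2) + F = 2.
Multiply by 6: (6 − 9 + 6)F = 12, i.e. 3F = 12.
So F = 4, E = 3·4/2 = 6, V = 3·4/3 = 4.

4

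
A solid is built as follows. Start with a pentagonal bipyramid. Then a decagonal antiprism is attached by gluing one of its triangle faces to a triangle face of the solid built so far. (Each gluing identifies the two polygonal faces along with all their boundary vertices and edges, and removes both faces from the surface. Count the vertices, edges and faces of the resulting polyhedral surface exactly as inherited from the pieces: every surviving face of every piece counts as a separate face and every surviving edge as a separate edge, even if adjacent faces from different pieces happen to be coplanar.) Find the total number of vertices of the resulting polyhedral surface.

24

A pentagonal bipyramid: V=7, E=15, F=10.
Attach a decagonal antiprism (V=20, E=40, F=22) along a 3-gon: merge 3 vertices and 3 edges, delete both glued faces → V=24, E=52, F=30.
Check: V − E + F = 24 − 52 + 30 = 2.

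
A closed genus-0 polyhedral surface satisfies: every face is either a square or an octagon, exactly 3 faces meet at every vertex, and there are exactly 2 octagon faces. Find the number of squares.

Let x be the number of squares; then F = 2 + x.
Edge–face incidences: 2E = 8·2 + 4·x = 16 + 4x.
Every vertex has degree 3, so 3V = 2E.
Euler: V − E + F = 2 ⇒ (2E)/3 − E + (2 + x) = 2.
Multiply by 6: 2·(2E) − 3·(2E) + 6·(2 + x) = 12, i.e. 12 + 6x − (16 + 4x) = 12.
Collecting terms: 2x − 4 = 12, so 2x = 16, so x = 8.
Then 2E = 16 + 4·8 = 48, so E = 24, V = 2E/3 = 16, F = 2 + 8 = 10.

8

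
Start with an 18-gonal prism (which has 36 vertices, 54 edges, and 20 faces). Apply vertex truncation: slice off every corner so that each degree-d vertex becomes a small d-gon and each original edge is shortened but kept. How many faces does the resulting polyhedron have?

56

Truncation replaces each original edge-end by a new vertex, so V′ = 2E = 108.
Each original edge survives, and each old vertex of degree d contributes d new edges; summing degrees gives Σd = 2E, so E′ = E + 2E = 3E = 162.
Each original face survives and each original vertex becomes one new face: F′ = F + V = 56.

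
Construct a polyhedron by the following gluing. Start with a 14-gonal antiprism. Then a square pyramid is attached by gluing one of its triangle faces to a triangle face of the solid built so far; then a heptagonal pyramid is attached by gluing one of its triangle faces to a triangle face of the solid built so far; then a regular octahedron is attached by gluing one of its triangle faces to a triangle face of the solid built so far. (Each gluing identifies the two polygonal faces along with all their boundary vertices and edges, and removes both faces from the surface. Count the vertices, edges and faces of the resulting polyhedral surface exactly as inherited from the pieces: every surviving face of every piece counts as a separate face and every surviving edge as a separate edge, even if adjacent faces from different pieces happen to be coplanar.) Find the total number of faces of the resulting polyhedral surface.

45

A 14-gonal antiprism: V=28, E=56, F=30.
Attach a square pyramid (V=5, E=8, F=5) along a 3-gon: merge 3 vertices and 3 edges, delete both glued faces → V=30, E=61, F=33.
Attach a heptagonal pyramid (V=8, E=14, F=8) along a 3-gon: merge 3 vertices and 3 edges, delete both glued faces → V=35, E=72, F=39.
Attach a regular octahedron (V=6, E=12, F=8) along a 3-gon: merge 3 vertices and 3 edges, delete both glued faces → V=38, E=81, F=45.
Check: V − E + F = 38 − 81 + 45 = 2.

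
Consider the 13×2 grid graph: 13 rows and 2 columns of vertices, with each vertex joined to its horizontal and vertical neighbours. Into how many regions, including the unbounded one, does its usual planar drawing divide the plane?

The grid has V = 13·2 = 26 vertices and E = 13·1 + 2·12 = 37 edges.
F = 2 − V + E = 2 − 26 + 37 = 13.

13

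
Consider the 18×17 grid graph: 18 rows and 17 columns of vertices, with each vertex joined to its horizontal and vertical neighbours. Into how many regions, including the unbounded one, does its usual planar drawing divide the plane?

273

The grid has V = 18·17 = 306 vertices and E = 18·16 + 17·17 = 577 edges.
F = 2 − V + E = 2 − 306 + 577 = 273.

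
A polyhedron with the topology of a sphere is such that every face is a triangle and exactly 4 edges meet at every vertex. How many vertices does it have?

6

Each face has 3 edges and each edge borders two faces, so 2E = 3F.
Each vertex has degree 4, so 4V = 2E and hence V = 3F/4.
Euler: V − E + F = 2 ⇒ (3F/4) − (3F/2) + F = 2.
Multiply by 8: (6 − 12 + 8)F = 16, i.e. 2F = 16.
So F = 8, E = 3·8/2 = 12, V = 3·8/4 = 6.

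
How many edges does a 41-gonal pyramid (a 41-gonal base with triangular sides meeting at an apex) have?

82

A pyramid on an n-gon base has one n-gon and n triangles: V = 41 + 1 = 42, E = 2·41 = 82, F = 41 + 1 = 42.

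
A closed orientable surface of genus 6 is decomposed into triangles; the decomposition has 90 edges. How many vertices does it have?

χ = 2 − 2·6 = -10, and every face is a triangle so 3F = 2E.
F = 2E/3 = 60. Then V = -10 + E − F = -10 + 90 − 60 = 20.

20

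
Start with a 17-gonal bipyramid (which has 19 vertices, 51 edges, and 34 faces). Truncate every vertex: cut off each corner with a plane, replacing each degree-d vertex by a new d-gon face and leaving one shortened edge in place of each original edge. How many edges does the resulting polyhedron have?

153

Truncation replaces each original edge-end by a new vertex, so V′ = 2E = 102.
Each original edge survives, and each old vertex of degree d contributes d new edges; summing degrees gives Σd = 2E, so E′ = E + 2E = 3E = 153.
Each original face survives and each original vertex becomes one new face: F′ = F + V = 53.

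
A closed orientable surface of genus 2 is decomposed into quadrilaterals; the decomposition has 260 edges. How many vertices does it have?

χ = 2 − 2·2 = -2, and every face is a square so 4F = 2E.
F = 2E/4 = 130. Then V = -2 + E − F = -2 + 260 − 130 = 128.

128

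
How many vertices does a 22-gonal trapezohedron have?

46

The n-trapezohedron (dual of the n-antiprism) has V = 2·22 + 2 = 46, E = 4·22 = 88, F = 2·22 = 44.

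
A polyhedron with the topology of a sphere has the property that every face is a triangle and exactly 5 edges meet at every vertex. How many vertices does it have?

Each face has 3 edges and each edge borders two faces, so 2E = 3F.
Each vertex has degree 5, so 5V = 2E and hence V = 3F/5.
Euler: V − E + F = 2 ⇒ (3F/5) − (3F/2) + F = 2.
Multiply by 10: (6 − 15 + 10)F = 20, i.e. 1F = 20.
So F = 20, E = 3·20/2 = 30, V = 3·20/5 = 12.

12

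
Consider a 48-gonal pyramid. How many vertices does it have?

49

A pyramid on an n-gon base has one n-gon and n triangles: V = 48 + 1 = 49, E = 2·48 = 96, F = 48 + 1 = 49.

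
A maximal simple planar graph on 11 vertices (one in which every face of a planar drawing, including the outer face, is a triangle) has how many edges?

27

In a plane triangulation 3F = 2E and V − E + F = 2, so E = 3V − 6 = 3·11 − 6 = 27.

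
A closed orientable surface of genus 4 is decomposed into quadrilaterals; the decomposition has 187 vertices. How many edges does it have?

χ = 2 − 2·4 = -6, and every face is a square so 4F = 2E.
V − E + F = -6 with E = 4F/2 gives 187 − (4/2 − 1)·F = -6, so F = 193 and E = 386.

386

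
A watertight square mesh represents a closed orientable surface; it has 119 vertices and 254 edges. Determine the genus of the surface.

Every face is a square and each edge borders two faces, so 4F = 2·254, giving F = 127.
χ = V − E + F = 119 − 254 + 127 = -8.
For a closed orientable surface χ = 2 − 2g, so g = (2 − (-8))/2 = 5.

5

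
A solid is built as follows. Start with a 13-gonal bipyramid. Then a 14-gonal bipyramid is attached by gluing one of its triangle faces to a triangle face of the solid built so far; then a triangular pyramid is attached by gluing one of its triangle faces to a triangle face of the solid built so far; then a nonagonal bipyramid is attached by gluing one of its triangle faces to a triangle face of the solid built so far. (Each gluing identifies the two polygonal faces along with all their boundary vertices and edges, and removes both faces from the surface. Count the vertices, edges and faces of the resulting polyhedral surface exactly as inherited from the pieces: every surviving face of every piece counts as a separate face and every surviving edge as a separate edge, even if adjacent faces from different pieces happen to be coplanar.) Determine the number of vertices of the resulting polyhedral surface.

A 13-gonal bipyramid: V=15, E=39, F=26.
Attach a 14-gonal bipyramid (V=16, E=42, F=28) along a 3-gon: merge 3 vertices and 3 edges, delete both glued faces → V=28, E=78, F=52.
Attach a triangular pyramid (V=4, E=6, F=4) along a 3-gon: merge 3 vertices and 3 edges, delete both glued faces → V=29, E=81, F=54.
Attach a nonagonal bipyramid (V=11, E=27, F=18) along a 3-gon: merge 3 vertices and 3 edges, delete both glued faces → V=37, E=105, F=70.
Check: V − E + F = 37 − 105 + 70 = 2.

37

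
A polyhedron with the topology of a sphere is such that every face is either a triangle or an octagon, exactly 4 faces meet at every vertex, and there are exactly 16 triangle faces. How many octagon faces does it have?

2

Let x be the number of octagons; then F = 16 + x.
Edge–face incidences: 2E = 3·16 + 8·x = 48 + 8x.
Every vertex has degree 4, so 4V = 2E.
Euler: V − E + F = 2 ⇒ (2E)/4 − E + (16 + x) = 2.
Multiply by 8: 2·(2E) − 4·(2E) + 8·(16 + x) = 16, i.e. 128 + 8x − 2·(48 + 8x) = 16.
Collecting terms: −8x + 32 = 16, so −8x = −16, so x = 2.
Then 2E = 48 + 8·2 = 64, so E = 32, V = 2E/4 = 16, F = 16 + 2 = 18.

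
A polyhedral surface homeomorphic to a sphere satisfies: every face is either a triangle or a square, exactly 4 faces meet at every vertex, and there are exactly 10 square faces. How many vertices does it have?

Let x be the number of triangles; then F = 10 + x.
Edge–face incidences: 2E = 4·10 + 3·x = 40 + 3x.
Every vertex has degree 4, so 4V = 2E.
Euler: V − E + F = 2 ⇒ (2E)/4 − E + (10 + x) = 2.
Multiply by 8: 2·(2E) − 4·(2E) + 8·(10 + x) = 16, i.e. 80 + 8x − 2·(40 + 3x) = 16.
Collecting terms: 2x = 16, so x = 8.
Then 2E = 40 + 3·8 = 64, so E = 32, V = 2E/4 = 16, F = 10 + 8 = 18.

16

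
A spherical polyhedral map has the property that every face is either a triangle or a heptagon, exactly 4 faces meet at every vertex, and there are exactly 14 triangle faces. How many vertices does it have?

14

Let x be the number of heptagons; then F = 14 + x.
Edge–face incidences: 2E = 3·14 + 7·x = 42 + 7x.
Every vertex has degree 4, so 4V = 2E.
Euler: V − E + F = 2 ⇒ (2E)/4 − E + (14 + x) = 2.
Multiply by 8: 2·(2E) − 4·(2E) + 8·(14 + x) = 16, i.e. 112 + 8x − 2·(42 + 7x) = 16.
Collecting terms: −6x + 28 = 16, so −6x = −12, so x = 2.
Then 2E = 42 + 7·2 = 56, so E = 28, V = 2E/4 = 14, F = 14 + 2 = 16.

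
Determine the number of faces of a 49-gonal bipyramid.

98

A bipyramid over an n-gon has 2n triangular faces and n + 2 vertices: V = 49 + 2 = 51, E = 3·49 = 147, F = 2·49 = 98.
Check: V − E + F = 51 − 147 + 98 = 2.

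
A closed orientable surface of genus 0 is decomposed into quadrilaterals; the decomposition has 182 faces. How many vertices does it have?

184

χ = 2 − 2·0 = 2, and every face is a square so 4F = 2E.
E = 4·182/2 = 364. Then V = 2 + E − F = 2 + 364 − 182 = 184.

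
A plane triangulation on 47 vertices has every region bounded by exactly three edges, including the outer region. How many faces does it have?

90

In a plane triangulation 3F = 2E and V − E + F = 2, so F = 2V − 4 = 2·47 − 4 = 90.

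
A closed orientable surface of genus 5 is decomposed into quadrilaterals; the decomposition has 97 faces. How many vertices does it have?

χ = 2 − 2·5 = -8, and every face is a square so 4F = 2E.
E = 4·97/2 = 194. Then V = -8 + E − F = -8 + 194 − 97 = 89.

89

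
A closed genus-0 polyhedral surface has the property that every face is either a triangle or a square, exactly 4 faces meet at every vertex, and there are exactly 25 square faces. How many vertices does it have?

31

Let x be the number of triangles; then F = 25 + x.
Edge–face incidences: 2E = 4·25 + 3·x = 100 + 3x.
Every vertex has degree 4, so 4V = 2E.
Euler: V − E + F = 2 ⇒ (2E)/4 − E + (25 + x) = 2.
Multiply by 8: 2·(2E) − 4·(2E) + 8·(25 + x) = 16, i.e. 200 + 8x − 2·(100 + 3x) = 16.
Collecting terms: 2x = 16, so x = 8.
Then 2E = 100 + 3·8 = 124, so E = 62, V = 2E/4 = 31, F = 25 + 8 = 33.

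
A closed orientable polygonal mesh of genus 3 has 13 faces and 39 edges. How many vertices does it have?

For a closed orientable surface of genus 3, χ = 2 − 2·3 = -4.
V = -4 + E − F = -4 + 39 − 13 = 22.

22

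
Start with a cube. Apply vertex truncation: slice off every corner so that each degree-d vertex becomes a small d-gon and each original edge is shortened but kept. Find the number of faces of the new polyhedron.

14

The base solid has V = 8, E = 12, F = 6.
Truncation replaces each original edge-end by a new vertex, so V′ = 2E = 24.
Each original edge survives, and each old vertex of degree d contributes d new edges; summing degrees gives Σd = 2E, so E′ = E + 2E = 3E = 36.
Each original face survives and each original vertex becomes one new face: F′ = F + V = 14.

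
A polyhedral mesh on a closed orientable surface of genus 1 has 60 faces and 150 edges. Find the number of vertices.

90

For a closed orientable surface of genus 1, χ = 2 − 2·1 = 0.
V = 0 + E − F = 0 + 150 − 60 = 90.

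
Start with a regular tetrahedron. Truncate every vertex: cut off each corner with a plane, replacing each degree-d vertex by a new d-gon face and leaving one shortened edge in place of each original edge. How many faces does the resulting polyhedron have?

8

The base solid has V = 4, E = 6, F = 4.
Truncation replaces each original edge-end by a new vertex, so V′ = 2E = 12.
Each original edge survives, and each old vertex of degree d contributes d new edges; summing degrees gives Σd = 2E, so E′ = E + 2E = 3E = 18.
Each original face survives and each original vertex becomes one new face: F′ = F + V = 8.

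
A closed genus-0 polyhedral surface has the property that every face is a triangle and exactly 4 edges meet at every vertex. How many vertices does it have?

Each face has 3 edges and each edge borders two faces, so 2E = 3F.
Each vertex has degree 4, so 4V = 2E and hence V = 3F/4.
Euler: V − E + F = 2 ⇒ (3F/4) − (3F/2) + F = 2.
Multiply by 8: (6 − 12 + 8)F = 16, i.e. 2F = 16.
So F = 8, E = 3·8/2 = 12, V = 3·8/4 = 6.

6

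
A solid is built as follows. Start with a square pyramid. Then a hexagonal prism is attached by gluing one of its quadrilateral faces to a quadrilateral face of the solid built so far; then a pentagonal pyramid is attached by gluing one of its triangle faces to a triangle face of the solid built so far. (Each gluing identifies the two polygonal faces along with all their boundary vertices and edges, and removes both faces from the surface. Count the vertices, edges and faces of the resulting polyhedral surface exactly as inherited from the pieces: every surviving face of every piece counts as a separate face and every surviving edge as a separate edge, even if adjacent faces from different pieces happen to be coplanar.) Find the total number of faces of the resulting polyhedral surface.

A square pyramid: V=5, E=8, F=5.
Attach a hexagonal prism (V=12, E=18, F=8) along a 4-gon: merge 4 vertices and 4 edges, delete both glued faces → V=13, E=22, F=11.
Attach a pentagonal pyramid (V=6, E=10, F=6) along a 3-gon: merge 3 vertices and 3 edges, delete both glued faces → V=16, E=29, F=15.
Check: V − E + F = 16 − 29 + 15 = 2.

15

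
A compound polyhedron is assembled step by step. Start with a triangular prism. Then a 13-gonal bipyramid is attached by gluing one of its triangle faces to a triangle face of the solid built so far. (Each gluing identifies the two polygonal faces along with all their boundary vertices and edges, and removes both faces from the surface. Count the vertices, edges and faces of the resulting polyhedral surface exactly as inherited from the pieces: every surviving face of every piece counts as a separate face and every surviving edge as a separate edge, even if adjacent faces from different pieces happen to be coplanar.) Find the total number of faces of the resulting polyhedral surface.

29

A triangular prism: V=6, E=9, F=5.
Attach a 13-gonal bipyramid (V=15, E=39, F=26) along a 3-gon: merge 3 vertices and 3 edges, delete both glued faces → V=18, E=45, F=29.
Check: V − E + F = 18 − 45 + 29 = 2.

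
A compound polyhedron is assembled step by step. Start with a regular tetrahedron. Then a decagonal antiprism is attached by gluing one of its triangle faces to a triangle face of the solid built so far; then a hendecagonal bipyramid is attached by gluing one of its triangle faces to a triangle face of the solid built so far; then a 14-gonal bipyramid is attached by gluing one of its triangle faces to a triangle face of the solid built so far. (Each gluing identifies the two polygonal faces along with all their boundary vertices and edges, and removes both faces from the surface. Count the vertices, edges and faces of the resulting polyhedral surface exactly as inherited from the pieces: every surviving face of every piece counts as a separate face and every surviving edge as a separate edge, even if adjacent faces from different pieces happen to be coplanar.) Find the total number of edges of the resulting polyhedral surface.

112

A regular tetrahedron: V=4, E=6, F=4.
Attach a decagonal antiprism (V=20, E=40, F=22) along a 3-gon: merge 3 vertices and 3 edges, delete both glued faces → V=21, E=43, F=24.
Attach a hendecagonal bipyramid (V=13, E=33, F=22) along a 3-gon: merge 3 vertices and 3 edges, delete both glued faces → V=31, E=73, F=44.
Attach a 14-gonal bipyramid (V=16, E=42, F=28) along a 3-gon: merge 3 vertices and 3 edges, delete both glued faces → V=44, E=112, F=70.
Check: V − E + F = 44 − 112 + 70 = 2.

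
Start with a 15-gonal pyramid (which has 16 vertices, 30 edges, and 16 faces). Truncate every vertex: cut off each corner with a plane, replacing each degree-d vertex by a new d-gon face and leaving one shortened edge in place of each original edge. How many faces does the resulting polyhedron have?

Truncation replaces each original edge-end by a new vertex, so V′ = 2E = 60.
Each original edge survives, and each old vertex of degree d contributes d new edges; summing degrees gives Σd = 2E, so E′ = E + 2E = 3E = 90.
Each original face survives and each original vertex becomes one new face: F′ = F + V = 32.

32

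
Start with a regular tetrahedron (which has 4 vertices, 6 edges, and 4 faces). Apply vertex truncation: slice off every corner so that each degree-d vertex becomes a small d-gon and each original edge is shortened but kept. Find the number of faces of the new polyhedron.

8

Truncation replaces each original edge-end by a new vertex, so V′ = 2E = 12.
Each original edge survives, and each old vertex of degree d contributes d new edges; summing degrees gives Σd = 2E, so E′ = E + 2E = 3E = 18.
Each original face survives and each original vertex becomes one new face: F′ = F + V = 8.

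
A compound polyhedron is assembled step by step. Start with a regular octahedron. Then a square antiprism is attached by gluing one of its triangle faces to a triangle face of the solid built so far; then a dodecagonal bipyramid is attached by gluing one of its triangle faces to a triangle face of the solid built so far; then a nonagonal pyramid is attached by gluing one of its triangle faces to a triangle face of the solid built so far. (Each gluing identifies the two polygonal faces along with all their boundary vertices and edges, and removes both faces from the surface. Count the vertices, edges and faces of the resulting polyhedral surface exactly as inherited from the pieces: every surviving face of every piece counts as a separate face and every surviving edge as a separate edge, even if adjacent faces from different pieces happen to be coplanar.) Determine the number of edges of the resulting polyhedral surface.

73

A regular octahedron: V=6, E=12, F=8.
Attach a square antiprism (V=8, E=16, F=10) along a 3-gon: merge 3 vertices and 3 edges, delete both glued faces → V=11, E=25, F=16.
Attach a dodecagonal bipyramid (V=14, E=36, F=24) along a 3-gon: merge 3 vertices and 3 edges, delete both glued faces → V=22, E=58, F=38.
Attach a nonagonal pyramid (V=10, E=18, F=10) along a 3-gon: merge 3 vertices and 3 edges, delete both glued faces → V=29, E=73, F=46.
Check: V − E + F = 29 − 73 + 46 = 2.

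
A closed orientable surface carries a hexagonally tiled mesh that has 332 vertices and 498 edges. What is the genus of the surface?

Every face is a hexagon and each edge borders two faces, so 6F = 2·498, giving F = 166.
χ = V − E + F = 332 − 498 + 166 = 0.
For a closed orientable surface χ = 2 − 2g, so g = (2 − (0))/2 = 1.

1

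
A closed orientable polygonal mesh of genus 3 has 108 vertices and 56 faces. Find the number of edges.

For a closed orientable surface of genus 3, χ = 2 − 2·3 = -4.
E = V + F − (-4) = 108 + 56 − (-4) = 168.

168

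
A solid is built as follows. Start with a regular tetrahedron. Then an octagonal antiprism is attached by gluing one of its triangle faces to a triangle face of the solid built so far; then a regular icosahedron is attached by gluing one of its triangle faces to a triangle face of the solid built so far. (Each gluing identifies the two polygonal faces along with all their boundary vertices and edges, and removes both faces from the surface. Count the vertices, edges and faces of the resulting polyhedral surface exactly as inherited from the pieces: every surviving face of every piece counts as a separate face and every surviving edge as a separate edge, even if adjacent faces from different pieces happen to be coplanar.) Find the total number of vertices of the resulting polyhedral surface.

26

A regular tetrahedron: V=4, E=6, F=4.
Attach an octagonal antiprism (V=16, E=32, F=18) along a 3-gon: merge 3 vertices and 3 edges, delete both glued faces → V=17, E=35, F=20.
Attach a regular icosahedron (V=12, E=30, F=20) along a 3-gon: merge 3 vertices and 3 edges, delete both glued faces → V=26, E=62, F=38.
Check: V − E + F = 26 − 62 + 38 = 2.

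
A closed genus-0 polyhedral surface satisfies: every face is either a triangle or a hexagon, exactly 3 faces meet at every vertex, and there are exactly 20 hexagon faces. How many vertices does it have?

Let x be the number of triangles; then F = 20 + x.
Edge–face incidences: 2E = 6·20 + 3·x = 120 + 3x.
Every vertex has degree 3, so 3V = 2E.
Euler: V − E + F = 2 ⇒ (2E)/3 − E + (20 + x) = 2.
Multiply by 6: 2·(2E) − 3·(2E) + 6·(20 + x) = 12, i.e. 120 + 6x − (120 + 3x) = 12.
Collecting terms: 3x = 12, so x = 4.
Then 2E = 120 + 3·4 = 132, so E = 66, V = 2E/3 = 44, F = 20 + 4 = 24.

44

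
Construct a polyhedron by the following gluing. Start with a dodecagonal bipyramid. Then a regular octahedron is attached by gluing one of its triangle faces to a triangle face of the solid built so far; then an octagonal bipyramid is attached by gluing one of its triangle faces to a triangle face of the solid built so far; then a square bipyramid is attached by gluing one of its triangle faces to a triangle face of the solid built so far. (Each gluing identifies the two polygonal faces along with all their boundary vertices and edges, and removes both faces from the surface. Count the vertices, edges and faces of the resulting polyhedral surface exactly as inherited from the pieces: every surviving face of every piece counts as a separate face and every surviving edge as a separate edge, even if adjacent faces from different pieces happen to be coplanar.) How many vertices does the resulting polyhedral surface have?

A dodecagonal bipyramid: V=14, E=36, F=24.
Attach a regular octahedron (V=6, E=12, F=8) along a 3-gon: merge 3 vertices and 3 edges, delete both glued faces → V=17, E=45, F=30.
Attach an octagonal bipyramid (V=10, E=24, F=16) along a 3-gon: merge 3 vertices and 3 edges, delete both glued faces → V=24, E=66, F=44.
Attach a square bipyramid (V=6, E=12, F=8) along a 3-gon: merge 3 vertices and 3 edges, delete both glued faces → V=27, E=75, F=50.
Check: V − E + F = 27 − 75 + 50 = 2.

27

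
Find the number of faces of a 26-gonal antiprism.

An antiprism on an n-gon has two n-gon caps and 2n triangles: V = 2·26 = 52, E = 4·26 = 104, F = 2·26 + 2 = 54.

54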